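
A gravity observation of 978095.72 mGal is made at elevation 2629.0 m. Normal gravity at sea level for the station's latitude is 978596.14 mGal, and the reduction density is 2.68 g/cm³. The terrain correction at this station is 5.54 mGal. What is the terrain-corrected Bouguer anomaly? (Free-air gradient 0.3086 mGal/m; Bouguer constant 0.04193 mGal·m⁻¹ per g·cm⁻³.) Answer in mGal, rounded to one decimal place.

Free-air correction = 0.3086 × 2629.0 = 811.31 mGal
Free-air anomaly = 978095.72 − 978596.14 + (811.31) = 310.89 mGal
Bouguer slab correction = 0.04193 × 2.68 × 2629.0 = 295.43 mGal
Simple Bouguer anomaly = 310.89 − (295.43) = 15.46 mGal
Complete Bouguer anomaly = 15.46 + 5.54 = 21.00 mGal

21.0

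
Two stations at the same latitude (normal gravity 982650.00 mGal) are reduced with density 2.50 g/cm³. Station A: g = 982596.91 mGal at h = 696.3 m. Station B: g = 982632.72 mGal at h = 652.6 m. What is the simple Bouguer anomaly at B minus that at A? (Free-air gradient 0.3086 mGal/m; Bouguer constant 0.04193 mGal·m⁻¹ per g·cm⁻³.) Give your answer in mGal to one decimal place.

Δg_SB(A) = 982596.91 − 982650.00 + 0.3086×696.3 − 0.04193×2.50×696.3 = 88.80 mGal
Δg_SB(B) = 982632.72 − 982650.00 + 0.3086×652.6 − 0.04193×2.50×652.6 = 115.70 mGal
Difference = 115.70 − (88.80) = 26.90 mGal

26.9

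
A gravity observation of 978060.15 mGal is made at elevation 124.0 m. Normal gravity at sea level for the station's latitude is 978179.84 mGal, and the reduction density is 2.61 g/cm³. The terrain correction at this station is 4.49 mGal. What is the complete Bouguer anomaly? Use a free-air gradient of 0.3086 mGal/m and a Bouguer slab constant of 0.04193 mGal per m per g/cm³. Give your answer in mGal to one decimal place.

Free-air correction = 0.3086 × 124.0 = 38.27 mGal
Free-air anomaly = 978060.15 − 978179.84 + (38.27) = -81.42 mGal
Bouguer slab correction = 0.04193 × 2.61 × 124.0 = 13.57 mGal
Simple Bouguer anomaly = -81.42 − (13.57) = -94.99 mGal
Complete Bouguer anomaly = -94.99 + 4.49 = -90.50 mGal

-90.5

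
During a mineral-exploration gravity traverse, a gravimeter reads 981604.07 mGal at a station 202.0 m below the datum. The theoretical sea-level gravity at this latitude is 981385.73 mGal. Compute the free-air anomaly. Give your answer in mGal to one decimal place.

Free-air correction = 0.3086 × -202.0 = -62.34 mGal
Free-air anomaly = 981604.07 − 981385.73 + (-62.34) = 156.00 mGal

156.0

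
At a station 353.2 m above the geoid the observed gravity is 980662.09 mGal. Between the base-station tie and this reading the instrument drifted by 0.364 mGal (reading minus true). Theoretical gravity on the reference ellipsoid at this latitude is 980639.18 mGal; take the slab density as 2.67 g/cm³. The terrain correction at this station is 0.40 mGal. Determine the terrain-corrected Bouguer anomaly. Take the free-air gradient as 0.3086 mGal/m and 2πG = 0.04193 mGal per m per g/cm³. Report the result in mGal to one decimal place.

92.4

Drift-corrected reading = 980662.09 − (0.364) = 980661.726 mGal
Free-air correction = 0.3086 × 353.2 = 109.00 mGal
Free-air anomaly = 980661.726 − 980639.18 + (109.00) = 131.546 mGal
Bouguer slab correction = 0.04193 × 2.67 × 353.2 = 39.54 mGal
Simple Bouguer anomaly = 131.546 − (39.54) = 92.006 mGal
Complete Bouguer anomaly = 92.006 + 0.40 = 92.406 mGal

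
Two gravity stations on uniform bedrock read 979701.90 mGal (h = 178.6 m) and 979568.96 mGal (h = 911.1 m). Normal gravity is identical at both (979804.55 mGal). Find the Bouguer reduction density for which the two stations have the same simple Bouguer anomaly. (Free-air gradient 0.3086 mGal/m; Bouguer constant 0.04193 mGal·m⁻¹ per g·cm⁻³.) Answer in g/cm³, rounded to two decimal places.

3.03

Δg_obs = 979568.96 − 979701.90 = -132.94 mGal over Δh = 911.1 − 178.6 = 732.5 m
Equal Bouguer anomalies ⇒ Δg_obs + (0.3086 − 0.04193ρ)·Δh = 0
0.3086 − 0.04193ρ = −Δg_obs/Δh = 0.18149
ρ = (0.3086 − 0.18149) / 0.04193 = 3.03 g/cm³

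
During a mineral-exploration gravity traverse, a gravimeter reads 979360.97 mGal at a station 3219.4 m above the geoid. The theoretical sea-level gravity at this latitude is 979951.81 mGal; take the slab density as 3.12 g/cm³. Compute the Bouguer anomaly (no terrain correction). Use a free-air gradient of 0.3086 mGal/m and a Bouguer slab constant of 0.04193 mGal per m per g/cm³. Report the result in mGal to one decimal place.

Free-air correction = 0.3086 × 3219.4 = 993.51 mGal
Free-air anomaly = 979360.97 − 979951.81 + (993.51) = 402.67 mGal
Bouguer slab correction = 0.04193 × 3.12 × 3219.4 = 421.17 mGal
Simple Bouguer anomaly = 402.67 − (421.17) = -18.50 mGal

-18.5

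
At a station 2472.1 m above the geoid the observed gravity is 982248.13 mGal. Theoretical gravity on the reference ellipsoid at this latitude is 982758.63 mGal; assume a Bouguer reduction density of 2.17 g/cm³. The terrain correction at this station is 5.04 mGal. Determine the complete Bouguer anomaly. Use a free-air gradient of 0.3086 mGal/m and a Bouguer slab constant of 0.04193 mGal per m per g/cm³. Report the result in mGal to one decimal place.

Free-air correction = 0.3086 × 2472.1 = 762.89 mGal
Free-air anomaly = 982248.13 − 982758.63 + (762.89) = 252.39 mGal
Bouguer slab correction = 0.04193 × 2.17 × 2472.1 = 224.93 mGal
Simple Bouguer anomaly = 252.39 − (224.93) = 27.46 mGal
Complete Bouguer anomaly = 27.46 + 5.04 = 32.50 mGal

32.5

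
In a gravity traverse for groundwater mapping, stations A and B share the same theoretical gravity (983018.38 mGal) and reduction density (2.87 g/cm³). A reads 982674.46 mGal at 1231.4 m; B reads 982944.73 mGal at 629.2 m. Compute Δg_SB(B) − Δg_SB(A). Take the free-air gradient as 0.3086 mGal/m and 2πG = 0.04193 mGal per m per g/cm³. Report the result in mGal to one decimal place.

Δg_SB(A) = 982674.46 − 983018.38 + 0.3086×1231.4 − 0.04193×2.87×1231.4 = -112.10 mGal
Δg_SB(B) = 982944.73 − 983018.38 + 0.3086×629.2 − 0.04193×2.87×629.2 = 44.80 mGal
Difference = 44.80 − (-112.10) = 156.90 mGal

156.9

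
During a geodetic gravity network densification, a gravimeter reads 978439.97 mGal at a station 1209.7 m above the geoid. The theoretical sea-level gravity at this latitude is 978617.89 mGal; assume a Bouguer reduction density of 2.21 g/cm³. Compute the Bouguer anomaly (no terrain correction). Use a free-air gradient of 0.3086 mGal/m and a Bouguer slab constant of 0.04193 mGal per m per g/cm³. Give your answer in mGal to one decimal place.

Free-air correction = 0.3086 × 1209.7 = 373.31 mGal
Free-air anomaly = 978439.97 − 978617.89 + (373.31) = 195.39 mGal
Bouguer slab correction = 0.04193 × 2.21 × 1209.7 = 112.10 mGal
Simple Bouguer anomaly = 195.39 − (112.10) = 83.29 mGal

83.3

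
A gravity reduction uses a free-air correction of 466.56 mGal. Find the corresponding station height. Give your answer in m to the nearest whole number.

h = 466.56 / 0.3086 = 1511.86 m

1512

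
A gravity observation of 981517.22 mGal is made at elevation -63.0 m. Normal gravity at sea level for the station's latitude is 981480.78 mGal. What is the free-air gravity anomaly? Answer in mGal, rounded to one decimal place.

17.0

Free-air correction = 0.3086 × -63.0 = -19.44 mGal
Free-air anomaly = 981517.22 − 981480.78 + (-19.44) = 17.00 mGal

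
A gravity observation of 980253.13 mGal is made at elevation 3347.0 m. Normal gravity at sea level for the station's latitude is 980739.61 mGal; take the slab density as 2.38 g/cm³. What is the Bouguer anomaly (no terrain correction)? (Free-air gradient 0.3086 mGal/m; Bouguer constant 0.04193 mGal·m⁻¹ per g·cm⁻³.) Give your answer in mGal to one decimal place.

212.4

Free-air correction = 0.3086 × 3347.0 = 1032.88 mGal
Free-air anomaly = 980253.13 − 980739.61 + (1032.88) = 546.40 mGal
Bouguer slab correction = 0.04193 × 2.38 × 3347.0 = 334.01 mGal
Simple Bouguer anomaly = 546.40 − (334.01) = 212.39 mGal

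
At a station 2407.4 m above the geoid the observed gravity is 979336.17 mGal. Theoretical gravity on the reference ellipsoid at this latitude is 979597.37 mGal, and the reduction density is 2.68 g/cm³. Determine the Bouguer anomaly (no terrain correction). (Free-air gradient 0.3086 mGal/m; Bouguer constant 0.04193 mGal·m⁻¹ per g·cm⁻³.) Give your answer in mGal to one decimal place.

Free-air correction = 0.3086 × 2407.4 = 742.92 mGal
Free-air anomaly = 979336.17 − 979597.37 + (742.92) = 481.72 mGal
Bouguer slab correction = 0.04193 × 2.68 × 2407.4 = 270.53 mGal
Simple Bouguer anomaly = 481.72 − (270.53) = 211.19 mGal

211.2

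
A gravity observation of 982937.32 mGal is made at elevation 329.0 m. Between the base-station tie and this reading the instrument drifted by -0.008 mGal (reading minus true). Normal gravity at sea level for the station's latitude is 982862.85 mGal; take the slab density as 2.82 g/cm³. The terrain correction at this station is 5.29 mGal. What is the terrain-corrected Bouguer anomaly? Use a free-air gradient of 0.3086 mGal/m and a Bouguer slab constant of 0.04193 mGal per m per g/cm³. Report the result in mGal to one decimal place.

Drift-corrected reading = 982937.32 − (-0.008) = 982937.328 mGal
Free-air correction = 0.3086 × 329.0 = 101.53 mGal
Free-air anomaly = 982937.328 − 982862.85 + (101.53) = 176.008 mGal
Bouguer slab correction = 0.04193 × 2.82 × 329.0 = 38.90 mGal
Simple Bouguer anomaly = 176.008 − (38.90) = 137.108 mGal
Complete Bouguer anomaly = 137.108 + 5.29 = 142.398 mGal

142.4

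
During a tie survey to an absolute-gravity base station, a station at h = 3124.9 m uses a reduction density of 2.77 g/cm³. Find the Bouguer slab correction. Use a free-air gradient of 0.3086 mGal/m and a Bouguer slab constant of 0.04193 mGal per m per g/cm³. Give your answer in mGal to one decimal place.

Bouguer slab correction = 0.04193 × 2.77 × 3124.9 = 362.9 mGal

362.9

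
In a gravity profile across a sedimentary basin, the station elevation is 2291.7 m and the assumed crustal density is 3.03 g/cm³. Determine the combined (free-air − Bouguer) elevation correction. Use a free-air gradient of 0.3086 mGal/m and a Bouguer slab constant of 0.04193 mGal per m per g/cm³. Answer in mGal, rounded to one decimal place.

416.1

Combined gradient = 0.3086 − 0.04193 × 3.03 = 0.1815521 mGal/m
Combined elevation correction = 0.1815521 × 2291.7 = 416.1 mGal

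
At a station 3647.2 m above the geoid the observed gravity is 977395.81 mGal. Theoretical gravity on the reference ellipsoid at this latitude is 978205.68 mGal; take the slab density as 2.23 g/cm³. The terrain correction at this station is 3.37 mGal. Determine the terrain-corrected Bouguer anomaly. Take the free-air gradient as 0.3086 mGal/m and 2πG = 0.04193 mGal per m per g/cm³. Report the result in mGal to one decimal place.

-22.0

Free-air correction = 0.3086 × 3647.2 = 1125.53 mGal
Free-air anomaly = 977395.81 − 978205.68 + (1125.53) = 315.66 mGal
Bouguer slab correction = 0.04193 × 2.23 × 3647.2 = 341.03 mGal
Simple Bouguer anomaly = 315.66 − (341.03) = -25.37 mGal
Complete Bouguer anomaly = -25.37 + 3.37 = -22.00 mGal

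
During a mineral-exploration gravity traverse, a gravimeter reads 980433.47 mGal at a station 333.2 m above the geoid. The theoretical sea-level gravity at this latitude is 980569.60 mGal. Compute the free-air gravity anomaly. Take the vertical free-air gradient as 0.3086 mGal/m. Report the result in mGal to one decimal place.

Free-air correction = 0.3086 × 333.2 = 102.83 mGal
Free-air anomaly = 980433.47 − 980569.60 + (102.83) = -33.30 mGal

-33.3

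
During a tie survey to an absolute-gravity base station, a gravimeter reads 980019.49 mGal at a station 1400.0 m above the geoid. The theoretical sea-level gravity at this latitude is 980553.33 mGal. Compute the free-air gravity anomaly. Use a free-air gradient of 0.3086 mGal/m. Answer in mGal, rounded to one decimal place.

Free-air correction = 0.3086 × 1400.0 = 432.04 mGal
Free-air anomaly = 980019.49 − 980553.33 + (432.04) = -101.80 mGal

-101.8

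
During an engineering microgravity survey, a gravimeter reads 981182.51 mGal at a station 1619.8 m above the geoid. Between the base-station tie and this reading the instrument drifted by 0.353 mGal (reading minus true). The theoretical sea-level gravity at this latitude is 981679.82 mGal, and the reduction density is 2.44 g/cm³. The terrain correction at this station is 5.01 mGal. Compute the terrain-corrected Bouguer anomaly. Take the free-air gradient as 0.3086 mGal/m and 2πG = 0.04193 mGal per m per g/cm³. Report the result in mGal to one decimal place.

-158.5

Drift-corrected reading = 981182.51 − (0.353) = 981182.157 mGal
Free-air correction = 0.3086 × 1619.8 = 499.87 mGal
Free-air anomaly = 981182.157 − 981679.82 + (499.87) = 2.207 mGal
Bouguer slab correction = 0.04193 × 2.44 × 1619.8 = 165.72 mGal
Simple Bouguer anomaly = 2.207 − (165.72) = -163.513 mGal
Complete Bouguer anomaly = -163.513 + 5.01 = -158.503 mGal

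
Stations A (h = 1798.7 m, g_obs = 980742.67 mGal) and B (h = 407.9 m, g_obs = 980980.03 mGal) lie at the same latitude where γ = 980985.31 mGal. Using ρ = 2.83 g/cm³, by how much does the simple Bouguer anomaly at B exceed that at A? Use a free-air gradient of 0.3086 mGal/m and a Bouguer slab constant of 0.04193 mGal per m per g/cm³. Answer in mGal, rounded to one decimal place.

Δg_SB(A) = 980742.67 − 980985.31 + 0.3086×1798.7 − 0.04193×2.83×1798.7 = 99.00 mGal
Δg_SB(B) = 980980.03 − 980985.31 + 0.3086×407.9 − 0.04193×2.83×407.9 = 72.20 mGal
Difference = 72.20 − (99.00) = -26.80 mGal

-26.8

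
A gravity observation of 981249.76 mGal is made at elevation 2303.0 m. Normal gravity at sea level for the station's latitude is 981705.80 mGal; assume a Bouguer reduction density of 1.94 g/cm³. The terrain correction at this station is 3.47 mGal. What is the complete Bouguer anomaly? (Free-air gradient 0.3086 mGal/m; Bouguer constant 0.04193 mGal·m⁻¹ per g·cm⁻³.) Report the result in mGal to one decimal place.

70.8

Free-air correction = 0.3086 × 2303.0 = 710.71 mGal
Free-air anomaly = 981249.76 − 981705.80 + (710.71) = 254.67 mGal
Bouguer slab correction = 0.04193 × 1.94 × 2303.0 = 187.34 mGal
Simple Bouguer anomaly = 254.67 − (187.34) = 67.33 mGal
Complete Bouguer anomaly = 67.33 + 3.47 = 70.80 mGal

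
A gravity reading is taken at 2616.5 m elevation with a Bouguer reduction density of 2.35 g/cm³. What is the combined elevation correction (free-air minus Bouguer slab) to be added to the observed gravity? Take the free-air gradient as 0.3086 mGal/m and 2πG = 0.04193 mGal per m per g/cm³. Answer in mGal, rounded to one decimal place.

549.6

Combined gradient = 0.3086 − 0.04193 × 2.35 = 0.2100645 mGal/m
Combined elevation correction = 0.2100645 × 2616.5 = 549.6 mGal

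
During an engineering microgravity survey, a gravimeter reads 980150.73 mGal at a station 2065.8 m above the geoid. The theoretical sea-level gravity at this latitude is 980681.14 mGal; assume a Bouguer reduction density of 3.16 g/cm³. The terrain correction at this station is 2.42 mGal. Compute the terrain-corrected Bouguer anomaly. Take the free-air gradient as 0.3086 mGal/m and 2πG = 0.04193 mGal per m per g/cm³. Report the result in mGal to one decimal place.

-164.2

Free-air correction = 0.3086 × 2065.8 = 637.51 mGal
Free-air anomaly = 980150.73 − 980681.14 + (637.51) = 107.10 mGal
Bouguer slab correction = 0.04193 × 3.16 × 2065.8 = 273.72 mGal
Simple Bouguer anomaly = 107.10 − (273.72) = -166.62 mGal
Complete Bouguer anomaly = -166.62 + 2.42 = -164.20 mGal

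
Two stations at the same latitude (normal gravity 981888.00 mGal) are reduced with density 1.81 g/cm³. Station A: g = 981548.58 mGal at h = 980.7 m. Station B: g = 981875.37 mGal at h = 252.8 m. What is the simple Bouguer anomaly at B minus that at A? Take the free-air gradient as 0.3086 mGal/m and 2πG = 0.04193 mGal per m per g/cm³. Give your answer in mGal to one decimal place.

Δg_SB(A) = 981548.58 − 981888.00 + 0.3086×980.7 − 0.04193×1.81×980.7 = -111.20 mGal
Δg_SB(B) = 981875.37 − 981888.00 + 0.3086×252.8 − 0.04193×1.81×252.8 = 46.20 mGal
Difference = 46.20 − (-111.20) = 157.40 mGal

157.4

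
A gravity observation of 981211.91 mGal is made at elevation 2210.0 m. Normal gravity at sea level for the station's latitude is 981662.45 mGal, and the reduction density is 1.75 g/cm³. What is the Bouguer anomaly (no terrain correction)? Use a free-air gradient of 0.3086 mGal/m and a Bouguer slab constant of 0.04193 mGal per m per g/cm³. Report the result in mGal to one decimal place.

Free-air correction = 0.3086 × 2210.0 = 682.01 mGal
Free-air anomaly = 981211.91 − 981662.45 + (682.01) = 231.47 mGal
Bouguer slab correction = 0.04193 × 1.75 × 2210.0 = 162.16 mGal
Simple Bouguer anomaly = 231.47 − (162.16) = 69.31 mGal

69.3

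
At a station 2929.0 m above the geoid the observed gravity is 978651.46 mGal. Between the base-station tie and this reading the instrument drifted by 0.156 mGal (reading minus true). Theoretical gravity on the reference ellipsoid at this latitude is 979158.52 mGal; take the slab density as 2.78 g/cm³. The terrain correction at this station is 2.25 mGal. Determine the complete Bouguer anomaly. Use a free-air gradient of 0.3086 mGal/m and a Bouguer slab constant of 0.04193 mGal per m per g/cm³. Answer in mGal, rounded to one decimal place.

Drift-corrected reading = 978651.46 − (0.156) = 978651.304 mGal
Free-air correction = 0.3086 × 2929.0 = 903.89 mGal
Free-air anomaly = 978651.304 − 979158.52 + (903.89) = 396.674 mGal
Bouguer slab correction = 0.04193 × 2.78 × 2929.0 = 341.42 mGal
Simple Bouguer anomaly = 396.674 − (341.42) = 55.254 mGal
Complete Bouguer anomaly = 55.254 + 2.25 = 57.504 mGal

57.5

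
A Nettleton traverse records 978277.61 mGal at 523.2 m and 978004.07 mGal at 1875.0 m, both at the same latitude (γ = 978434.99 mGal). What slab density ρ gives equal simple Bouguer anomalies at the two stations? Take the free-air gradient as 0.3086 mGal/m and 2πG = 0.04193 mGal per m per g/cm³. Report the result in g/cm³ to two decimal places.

2.53

Δg_obs = 978004.07 − 978277.61 = -273.54 mGal over Δh = 1875.0 − 523.2 = 1351.8 m
Equal Bouguer anomalies ⇒ Δg_obs + (0.3086 − 0.04193ρ)·Δh = 0
0.3086 − 0.04193ρ = −Δg_obs/Δh = 0.20235
ρ = (0.3086 − 0.20235) / 0.04193 = 2.53 g/cm³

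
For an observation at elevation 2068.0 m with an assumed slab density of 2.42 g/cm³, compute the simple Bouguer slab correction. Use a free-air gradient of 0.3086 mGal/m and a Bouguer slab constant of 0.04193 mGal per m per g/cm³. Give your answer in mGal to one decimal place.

Bouguer slab correction = 0.04193 × 2.42 × 2068.0 = 209.8 mGal

209.8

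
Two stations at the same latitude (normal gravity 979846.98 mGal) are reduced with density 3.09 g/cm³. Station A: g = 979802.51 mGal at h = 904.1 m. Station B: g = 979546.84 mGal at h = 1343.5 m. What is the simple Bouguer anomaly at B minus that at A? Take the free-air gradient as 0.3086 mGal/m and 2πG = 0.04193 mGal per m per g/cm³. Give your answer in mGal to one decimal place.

Δg_SB(A) = 979802.51 − 979846.98 + 0.3086×904.1 − 0.04193×3.09×904.1 = 117.40 mGal
Δg_SB(B) = 979546.84 − 979846.98 + 0.3086×1343.5 − 0.04193×3.09×1343.5 = -59.60 mGal
Difference = -59.60 − (117.40) = -177.00 mGal

-177.0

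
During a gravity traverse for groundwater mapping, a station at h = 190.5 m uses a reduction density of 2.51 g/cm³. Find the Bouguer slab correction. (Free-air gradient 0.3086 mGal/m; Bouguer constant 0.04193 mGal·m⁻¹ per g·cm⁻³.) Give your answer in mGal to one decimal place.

20.0

Bouguer slab correction = 0.04193 × 2.51 × 190.5 = 20.0 mGal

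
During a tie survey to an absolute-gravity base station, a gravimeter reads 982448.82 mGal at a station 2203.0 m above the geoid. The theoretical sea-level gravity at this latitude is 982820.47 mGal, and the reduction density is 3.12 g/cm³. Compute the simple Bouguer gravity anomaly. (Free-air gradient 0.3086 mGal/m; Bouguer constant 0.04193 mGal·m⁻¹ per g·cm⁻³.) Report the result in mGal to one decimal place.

20.0

Free-air correction = 0.3086 × 2203.0 = 679.85 mGal
Free-air anomaly = 982448.82 − 982820.47 + (679.85) = 308.20 mGal
Bouguer slab correction = 0.04193 × 3.12 × 2203.0 = 288.20 mGal
Simple Bouguer anomaly = 308.20 − (288.20) = 20.00 mGal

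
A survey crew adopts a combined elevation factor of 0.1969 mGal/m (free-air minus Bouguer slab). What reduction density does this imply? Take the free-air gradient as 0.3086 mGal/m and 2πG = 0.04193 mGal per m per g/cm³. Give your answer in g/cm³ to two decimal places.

2.66

0.1969 = 0.3086 − 0.04193 × ρ
ρ = (0.3086 − 0.1969) / 0.04193 = 2.66 g/cm³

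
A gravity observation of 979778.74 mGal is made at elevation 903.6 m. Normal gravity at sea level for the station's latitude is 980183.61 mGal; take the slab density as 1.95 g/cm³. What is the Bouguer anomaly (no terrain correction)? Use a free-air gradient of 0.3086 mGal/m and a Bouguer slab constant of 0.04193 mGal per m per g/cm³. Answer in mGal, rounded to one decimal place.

Free-air correction = 0.3086 × 903.6 = 278.85 mGal
Free-air anomaly = 979778.74 − 980183.61 + (278.85) = -126.02 mGal
Bouguer slab correction = 0.04193 × 1.95 × 903.6 = 73.88 mGal
Simple Bouguer anomaly = -126.02 − (73.88) = -199.90 mGal

-199.9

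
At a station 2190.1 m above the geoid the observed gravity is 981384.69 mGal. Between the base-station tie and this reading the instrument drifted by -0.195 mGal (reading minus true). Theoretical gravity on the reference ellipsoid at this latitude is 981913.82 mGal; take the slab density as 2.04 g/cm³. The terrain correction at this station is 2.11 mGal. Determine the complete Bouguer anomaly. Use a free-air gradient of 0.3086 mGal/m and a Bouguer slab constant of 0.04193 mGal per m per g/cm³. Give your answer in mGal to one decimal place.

-38.3

Drift-corrected reading = 981384.69 − (-0.195) = 981384.885 mGal
Free-air correction = 0.3086 × 2190.1 = 675.86 mGal
Free-air anomaly = 981384.885 − 981913.82 + (675.86) = 146.925 mGal
Bouguer slab correction = 0.04193 × 2.04 × 2190.1 = 187.34 mGal
Simple Bouguer anomaly = 146.925 − (187.34) = -40.415 mGal
Complete Bouguer anomaly = -40.415 + 2.11 = -38.305 mGal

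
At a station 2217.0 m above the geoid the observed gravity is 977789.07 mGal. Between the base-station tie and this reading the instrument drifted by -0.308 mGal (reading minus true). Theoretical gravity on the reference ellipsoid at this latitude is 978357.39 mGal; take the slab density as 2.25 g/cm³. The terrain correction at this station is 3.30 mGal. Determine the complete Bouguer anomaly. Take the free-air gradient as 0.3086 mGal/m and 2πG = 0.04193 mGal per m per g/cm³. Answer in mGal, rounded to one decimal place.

-89.7

Drift-corrected reading = 977789.07 − (-0.308) = 977789.378 mGal
Free-air correction = 0.3086 × 2217.0 = 684.17 mGal
Free-air anomaly = 977789.378 − 978357.39 + (684.17) = 116.158 mGal
Bouguer slab correction = 0.04193 × 2.25 × 2217.0 = 209.16 mGal
Simple Bouguer anomaly = 116.158 − (209.16) = -93.002 mGal
Complete Bouguer anomaly = -93.002 + 3.30 = -89.702 mGal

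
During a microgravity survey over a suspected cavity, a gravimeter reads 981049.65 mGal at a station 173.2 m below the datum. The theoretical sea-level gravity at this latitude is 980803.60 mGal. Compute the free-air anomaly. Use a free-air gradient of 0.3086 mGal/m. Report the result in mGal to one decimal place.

192.6

Free-air correction = 0.3086 × -173.2 = -53.45 mGal
Free-air anomaly = 981049.65 − 980803.60 + (-53.45) = 192.60 mGal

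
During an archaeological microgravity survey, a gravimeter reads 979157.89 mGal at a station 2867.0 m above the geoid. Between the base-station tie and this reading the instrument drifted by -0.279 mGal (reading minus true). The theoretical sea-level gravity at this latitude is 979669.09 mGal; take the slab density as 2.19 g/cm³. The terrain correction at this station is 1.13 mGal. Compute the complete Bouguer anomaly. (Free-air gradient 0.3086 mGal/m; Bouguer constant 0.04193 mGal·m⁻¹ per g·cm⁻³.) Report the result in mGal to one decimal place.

Drift-corrected reading = 979157.89 − (-0.279) = 979158.169 mGal
Free-air correction = 0.3086 × 2867.0 = 884.76 mGal
Free-air anomaly = 979158.169 − 979669.09 + (884.76) = 373.839 mGal
Bouguer slab correction = 0.04193 × 2.19 × 2867.0 = 263.27 mGal
Simple Bouguer anomaly = 373.839 − (263.27) = 110.569 mGal
Complete Bouguer anomaly = 110.569 + 1.13 = 111.699 mGal

111.7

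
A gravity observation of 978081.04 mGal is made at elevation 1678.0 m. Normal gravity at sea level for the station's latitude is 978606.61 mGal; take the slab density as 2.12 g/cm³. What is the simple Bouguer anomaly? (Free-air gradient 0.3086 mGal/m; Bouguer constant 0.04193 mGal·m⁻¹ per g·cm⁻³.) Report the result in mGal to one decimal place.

-156.9

Free-air correction = 0.3086 × 1678.0 = 517.83 mGal
Free-air anomaly = 978081.04 − 978606.61 + (517.83) = -7.74 mGal
Bouguer slab correction = 0.04193 × 2.12 × 1678.0 = 149.16 mGal
Simple Bouguer anomaly = -7.74 − (149.16) = -156.90 mGal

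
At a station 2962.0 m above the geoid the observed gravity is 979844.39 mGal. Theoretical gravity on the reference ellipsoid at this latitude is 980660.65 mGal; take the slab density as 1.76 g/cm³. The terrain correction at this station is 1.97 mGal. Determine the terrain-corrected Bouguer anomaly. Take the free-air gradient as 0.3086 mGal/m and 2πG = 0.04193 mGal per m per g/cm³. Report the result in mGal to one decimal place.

Free-air correction = 0.3086 × 2962.0 = 914.07 mGal
Free-air anomaly = 979844.39 − 980660.65 + (914.07) = 97.81 mGal
Bouguer slab correction = 0.04193 × 1.76 × 2962.0 = 218.59 mGal
Simple Bouguer anomaly = 97.81 − (218.59) = -120.78 mGal
Complete Bouguer anomaly = -120.78 + 1.97 = -118.81 mGal

-118.8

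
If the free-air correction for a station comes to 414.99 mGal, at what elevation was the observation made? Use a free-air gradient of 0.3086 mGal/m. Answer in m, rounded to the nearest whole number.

1345

h = 414.99 / 0.3086 = 1344.75 m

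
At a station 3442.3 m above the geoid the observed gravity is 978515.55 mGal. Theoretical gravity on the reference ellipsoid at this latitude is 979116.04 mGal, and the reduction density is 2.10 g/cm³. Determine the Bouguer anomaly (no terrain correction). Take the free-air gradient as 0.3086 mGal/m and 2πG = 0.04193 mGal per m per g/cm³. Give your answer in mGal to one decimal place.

Free-air correction = 0.3086 × 3442.3 = 1062.29 mGal
Free-air anomaly = 978515.55 − 979116.04 + (1062.29) = 461.80 mGal
Bouguer slab correction = 0.04193 × 2.10 × 3442.3 = 303.10 mGal
Simple Bouguer anomaly = 461.80 − (303.10) = 158.70 mGal

158.7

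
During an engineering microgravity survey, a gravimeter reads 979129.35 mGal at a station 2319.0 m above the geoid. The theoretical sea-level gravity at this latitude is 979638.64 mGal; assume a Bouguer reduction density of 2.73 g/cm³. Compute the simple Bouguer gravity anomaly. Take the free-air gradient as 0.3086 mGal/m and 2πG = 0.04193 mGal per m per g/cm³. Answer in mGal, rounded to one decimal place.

Free-air correction = 0.3086 × 2319.0 = 715.64 mGal
Free-air anomaly = 979129.35 − 979638.64 + (715.64) = 206.35 mGal
Bouguer slab correction = 0.04193 × 2.73 × 2319.0 = 265.45 mGal
Simple Bouguer anomaly = 206.35 − (265.45) = -59.10 mGal

-59.1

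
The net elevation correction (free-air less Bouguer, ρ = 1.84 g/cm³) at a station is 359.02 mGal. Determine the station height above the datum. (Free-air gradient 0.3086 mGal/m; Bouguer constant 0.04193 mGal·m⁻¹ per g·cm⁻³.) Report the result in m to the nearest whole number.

Combined gradient = 0.3086 − 0.04193 × 1.84 = 0.2314488 mGal/m
h = 359.02 / 0.2314488 = 1551.19 m

1551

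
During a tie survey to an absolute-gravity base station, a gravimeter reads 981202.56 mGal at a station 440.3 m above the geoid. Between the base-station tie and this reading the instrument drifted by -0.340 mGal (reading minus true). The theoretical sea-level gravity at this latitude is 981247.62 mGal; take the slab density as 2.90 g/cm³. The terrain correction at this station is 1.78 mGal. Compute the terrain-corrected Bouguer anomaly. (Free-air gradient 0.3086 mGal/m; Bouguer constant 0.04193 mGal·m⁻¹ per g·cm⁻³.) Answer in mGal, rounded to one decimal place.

39.4

Drift-corrected reading = 981202.56 − (-0.340) = 981202.900 mGal
Free-air correction = 0.3086 × 440.3 = 135.88 mGal
Free-air anomaly = 981202.900 − 981247.62 + (135.88) = 91.160 mGal
Bouguer slab correction = 0.04193 × 2.90 × 440.3 = 53.54 mGal
Simple Bouguer anomaly = 91.160 − (53.54) = 37.620 mGal
Complete Bouguer anomaly = 37.620 + 1.78 = 39.400 mGal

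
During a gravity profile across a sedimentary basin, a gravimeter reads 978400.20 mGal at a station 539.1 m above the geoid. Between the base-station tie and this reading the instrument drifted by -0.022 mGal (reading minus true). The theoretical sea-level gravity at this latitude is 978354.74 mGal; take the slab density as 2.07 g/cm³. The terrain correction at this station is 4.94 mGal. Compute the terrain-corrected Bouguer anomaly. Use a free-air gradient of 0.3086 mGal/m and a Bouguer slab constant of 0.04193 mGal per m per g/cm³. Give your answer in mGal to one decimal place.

Drift-corrected reading = 978400.20 − (-0.022) = 978400.222 mGal
Free-air correction = 0.3086 × 539.1 = 166.37 mGal
Free-air anomaly = 978400.222 − 978354.74 + (166.37) = 211.852 mGal
Bouguer slab correction = 0.04193 × 2.07 × 539.1 = 46.79 mGal
Simple Bouguer anomaly = 211.852 − (46.79) = 165.062 mGal
Complete Bouguer anomaly = 165.062 + 4.94 = 170.002 mGal

170.0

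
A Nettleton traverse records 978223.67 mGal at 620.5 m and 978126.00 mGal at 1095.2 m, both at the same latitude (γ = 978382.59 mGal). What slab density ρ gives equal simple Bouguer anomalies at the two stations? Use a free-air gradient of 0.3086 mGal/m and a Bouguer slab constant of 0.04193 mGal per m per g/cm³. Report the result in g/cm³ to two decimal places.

2.45

Δg_obs = 978126.00 − 978223.67 = -97.67 mGal over Δh = 1095.2 − 620.5 = 474.7 m
Equal Bouguer anomalies ⇒ Δg_obs + (0.3086 − 0.04193ρ)·Δh = 0
0.3086 − 0.04193ρ = −Δg_obs/Δh = 0.20575
ρ = (0.3086 − 0.20575) / 0.04193 = 2.45 g/cm³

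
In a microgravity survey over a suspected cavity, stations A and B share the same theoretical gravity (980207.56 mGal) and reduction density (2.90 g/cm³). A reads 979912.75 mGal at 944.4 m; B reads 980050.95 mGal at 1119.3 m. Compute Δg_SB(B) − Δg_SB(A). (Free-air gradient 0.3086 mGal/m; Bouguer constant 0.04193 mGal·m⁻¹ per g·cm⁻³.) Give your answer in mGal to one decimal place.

Δg_SB(A) = 979912.75 − 980207.56 + 0.3086×944.4 − 0.04193×2.90×944.4 = -118.20 mGal
Δg_SB(B) = 980050.95 − 980207.56 + 0.3086×1119.3 − 0.04193×2.90×1119.3 = 52.70 mGal
Difference = 52.70 − (-118.20) = 170.90 mGal

170.9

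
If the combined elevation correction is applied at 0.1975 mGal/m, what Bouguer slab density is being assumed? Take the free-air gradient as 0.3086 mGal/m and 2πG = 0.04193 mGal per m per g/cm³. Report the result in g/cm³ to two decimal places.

0.1975 = 0.3086 − 0.04193 × ρ
ρ = (0.3086 − 0.1975) / 0.04193 = 2.65 g/cm³

2.65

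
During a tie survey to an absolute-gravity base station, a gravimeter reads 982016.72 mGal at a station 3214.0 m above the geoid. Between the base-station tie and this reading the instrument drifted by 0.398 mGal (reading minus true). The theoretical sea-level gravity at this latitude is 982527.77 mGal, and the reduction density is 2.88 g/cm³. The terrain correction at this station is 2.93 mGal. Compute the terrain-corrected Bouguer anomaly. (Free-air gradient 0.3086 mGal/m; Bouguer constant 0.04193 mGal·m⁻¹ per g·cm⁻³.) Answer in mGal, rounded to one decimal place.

95.2

Drift-corrected reading = 982016.72 − (0.398) = 982016.322 mGal
Free-air correction = 0.3086 × 3214.0 = 991.84 mGal
Free-air anomaly = 982016.322 − 982527.77 + (991.84) = 480.392 mGal
Bouguer slab correction = 0.04193 × 2.88 × 3214.0 = 388.12 mGal
Simple Bouguer anomaly = 480.392 − (388.12) = 92.272 mGal
Complete Bouguer anomaly = 92.272 + 2.93 = 95.202 mGal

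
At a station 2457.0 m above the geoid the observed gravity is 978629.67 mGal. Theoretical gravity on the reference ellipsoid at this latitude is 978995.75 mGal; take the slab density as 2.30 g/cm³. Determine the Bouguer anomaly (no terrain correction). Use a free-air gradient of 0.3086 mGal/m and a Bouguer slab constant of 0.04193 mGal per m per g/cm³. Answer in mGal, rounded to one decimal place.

155.2

Free-air correction = 0.3086 × 2457.0 = 758.23 mGal
Free-air anomaly = 978629.67 − 978995.75 + (758.23) = 392.15 mGal
Bouguer slab correction = 0.04193 × 2.30 × 2457.0 = 236.95 mGal
Simple Bouguer anomaly = 392.15 − (236.95) = 155.20 mGal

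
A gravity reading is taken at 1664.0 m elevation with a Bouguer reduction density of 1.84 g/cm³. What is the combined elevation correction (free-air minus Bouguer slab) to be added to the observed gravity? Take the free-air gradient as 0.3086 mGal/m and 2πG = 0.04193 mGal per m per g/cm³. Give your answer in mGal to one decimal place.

385.1

Combined gradient = 0.3086 − 0.04193 × 1.84 = 0.2314488 mGal/m
Combined elevation correction = 0.2314488 × 1664.0 = 385.1 mGal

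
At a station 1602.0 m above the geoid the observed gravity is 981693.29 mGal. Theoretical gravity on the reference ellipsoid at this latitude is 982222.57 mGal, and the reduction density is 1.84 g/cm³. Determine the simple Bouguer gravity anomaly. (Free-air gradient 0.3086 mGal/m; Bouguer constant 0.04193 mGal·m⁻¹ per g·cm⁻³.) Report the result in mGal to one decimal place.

Free-air correction = 0.3086 × 1602.0 = 494.38 mGal
Free-air anomaly = 981693.29 − 982222.57 + (494.38) = -34.90 mGal
Bouguer slab correction = 0.04193 × 1.84 × 1602.0 = 123.60 mGal
Simple Bouguer anomaly = -34.90 − (123.60) = -158.50 mGal

-158.5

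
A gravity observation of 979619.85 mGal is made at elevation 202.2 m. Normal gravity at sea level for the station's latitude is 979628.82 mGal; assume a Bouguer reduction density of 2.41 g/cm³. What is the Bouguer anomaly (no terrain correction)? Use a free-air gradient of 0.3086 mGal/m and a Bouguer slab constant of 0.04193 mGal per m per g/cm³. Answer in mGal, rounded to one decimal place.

Free-air correction = 0.3086 × 202.2 = 62.40 mGal
Free-air anomaly = 979619.85 − 979628.82 + (62.40) = 53.43 mGal
Bouguer slab correction = 0.04193 × 2.41 × 202.2 = 20.43 mGal
Simple Bouguer anomaly = 53.43 − (20.43) = 33.00 mGal

33.0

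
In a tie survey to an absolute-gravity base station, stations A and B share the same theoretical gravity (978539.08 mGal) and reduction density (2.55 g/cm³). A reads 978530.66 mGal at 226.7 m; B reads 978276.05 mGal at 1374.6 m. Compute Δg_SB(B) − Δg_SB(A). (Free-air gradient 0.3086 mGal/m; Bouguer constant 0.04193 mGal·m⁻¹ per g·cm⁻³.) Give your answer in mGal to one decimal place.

-23.1

Δg_SB(A) = 978530.66 − 978539.08 + 0.3086×226.7 − 0.04193×2.55×226.7 = 37.30 mGal
Δg_SB(B) = 978276.05 − 978539.08 + 0.3086×1374.6 − 0.04193×2.55×1374.6 = 14.20 mGal
Difference = 14.20 − (37.30) = -23.10 mGal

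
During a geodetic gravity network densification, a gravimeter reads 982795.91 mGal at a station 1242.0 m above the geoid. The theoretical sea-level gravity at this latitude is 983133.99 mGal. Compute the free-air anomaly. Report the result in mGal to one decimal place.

45.2

Free-air correction = 0.3086 × 1242.0 = 383.28 mGal
Free-air anomaly = 982795.91 − 983133.99 + (383.28) = 45.20 mGal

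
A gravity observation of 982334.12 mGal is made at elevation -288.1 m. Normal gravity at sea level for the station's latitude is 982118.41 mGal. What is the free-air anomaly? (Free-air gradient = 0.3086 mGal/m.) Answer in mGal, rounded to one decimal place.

Free-air correction = 0.3086 × -288.1 = -88.91 mGal
Free-air anomaly = 982334.12 − 982118.41 + (-88.91) = 126.80 mGal

126.8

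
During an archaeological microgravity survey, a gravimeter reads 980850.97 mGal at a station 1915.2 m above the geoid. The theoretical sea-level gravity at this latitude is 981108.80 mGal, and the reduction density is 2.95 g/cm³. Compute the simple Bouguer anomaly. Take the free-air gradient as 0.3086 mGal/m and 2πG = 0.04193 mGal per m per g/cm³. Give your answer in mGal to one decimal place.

Free-air correction = 0.3086 × 1915.2 = 591.03 mGal
Free-air anomaly = 980850.97 − 981108.80 + (591.03) = 333.20 mGal
Bouguer slab correction = 0.04193 × 2.95 × 1915.2 = 236.90 mGal
Simple Bouguer anomaly = 333.20 − (236.90) = 96.30 mGal

96.3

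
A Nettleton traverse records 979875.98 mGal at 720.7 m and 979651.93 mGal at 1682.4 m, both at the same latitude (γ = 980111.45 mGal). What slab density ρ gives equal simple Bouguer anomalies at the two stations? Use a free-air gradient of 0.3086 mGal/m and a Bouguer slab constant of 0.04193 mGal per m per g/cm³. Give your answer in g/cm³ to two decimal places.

Δg_obs = 979651.93 − 979875.98 = -224.05 mGal over Δh = 1682.4 − 720.7 = 961.7 m
Equal Bouguer anomalies ⇒ Δg_obs + (0.3086 − 0.04193ρ)·Δh = 0
0.3086 − 0.04193ρ = −Δg_obs/Δh = 0.23297
ρ = (0.3086 − 0.23297) / 0.04193 = 1.80 g/cm³

1.80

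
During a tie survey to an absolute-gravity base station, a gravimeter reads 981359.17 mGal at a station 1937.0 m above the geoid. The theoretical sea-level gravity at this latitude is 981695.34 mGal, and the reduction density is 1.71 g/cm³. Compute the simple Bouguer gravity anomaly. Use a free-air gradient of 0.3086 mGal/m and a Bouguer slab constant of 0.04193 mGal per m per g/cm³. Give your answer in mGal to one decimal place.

Free-air correction = 0.3086 × 1937.0 = 597.76 mGal
Free-air anomaly = 981359.17 − 981695.34 + (597.76) = 261.59 mGal
Bouguer slab correction = 0.04193 × 1.71 × 1937.0 = 138.88 mGal
Simple Bouguer anomaly = 261.59 − (138.88) = 122.71 mGal

122.7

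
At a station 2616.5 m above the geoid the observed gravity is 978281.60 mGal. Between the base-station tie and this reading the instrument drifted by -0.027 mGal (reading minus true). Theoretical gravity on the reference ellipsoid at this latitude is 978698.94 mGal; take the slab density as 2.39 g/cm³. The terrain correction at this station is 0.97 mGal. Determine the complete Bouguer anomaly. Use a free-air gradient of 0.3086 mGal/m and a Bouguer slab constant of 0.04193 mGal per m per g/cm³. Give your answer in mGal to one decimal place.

Drift-corrected reading = 978281.60 − (-0.027) = 978281.627 mGal
Free-air correction = 0.3086 × 2616.5 = 807.45 mGal
Free-air anomaly = 978281.627 − 978698.94 + (807.45) = 390.137 mGal
Bouguer slab correction = 0.04193 × 2.39 × 2616.5 = 262.21 mGal
Simple Bouguer anomaly = 390.137 − (262.21) = 127.927 mGal
Complete Bouguer anomaly = 127.927 + 0.97 = 128.897 mGal

128.9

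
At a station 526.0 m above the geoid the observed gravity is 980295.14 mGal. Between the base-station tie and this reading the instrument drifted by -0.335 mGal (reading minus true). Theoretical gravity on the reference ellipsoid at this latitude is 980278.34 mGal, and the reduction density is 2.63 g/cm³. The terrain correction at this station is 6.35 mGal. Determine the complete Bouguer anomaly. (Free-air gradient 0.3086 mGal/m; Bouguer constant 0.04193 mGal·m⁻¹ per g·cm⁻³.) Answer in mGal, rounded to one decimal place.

Drift-corrected reading = 980295.14 − (-0.335) = 980295.475 mGal
Free-air correction = 0.3086 × 526.0 = 162.32 mGal
Free-air anomaly = 980295.475 − 980278.34 + (162.32) = 179.455 mGal
Bouguer slab correction = 0.04193 × 2.63 × 526.0 = 58.01 mGal
Simple Bouguer anomaly = 179.455 − (58.01) = 121.445 mGal
Complete Bouguer anomaly = 121.445 + 6.35 = 127.795 mGal

127.8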